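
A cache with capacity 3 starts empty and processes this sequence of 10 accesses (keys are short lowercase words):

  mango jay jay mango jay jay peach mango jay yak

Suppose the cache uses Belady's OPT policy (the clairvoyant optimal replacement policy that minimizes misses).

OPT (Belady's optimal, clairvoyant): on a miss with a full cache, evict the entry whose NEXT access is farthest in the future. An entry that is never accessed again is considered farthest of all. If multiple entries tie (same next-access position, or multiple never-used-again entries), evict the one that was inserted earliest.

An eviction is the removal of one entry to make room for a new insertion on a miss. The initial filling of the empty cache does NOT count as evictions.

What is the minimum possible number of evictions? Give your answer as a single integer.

OPT (Belady) simulation (capacity=3):
  1. access mango: MISS. Cache: [mango]
  2. access jay: MISS. Cache: [mango jay]
  3. access jay: HIT. Next use of jay: step 5. Cache: [mango jay]
  4. access mango: HIT. Next use of mango: step 8. Cache: [mango jay]
  5. access jay: HIT. Next use of jay: step 6. Cache: [mango jay]
  6. access jay: HIT. Next use of jay: step 9. Cache: [mango jay]
  7. access peach: MISS. Cache: [mango jay peach]
  8. access mango: HIT. Next use of mango: never. Cache: [mango jay peach]
  9. access jay: HIT. Next use of jay: never. Cache: [mango jay peach]
  10. access yak: MISS, evict mango (next use: never). Cache: [jay peach yak]
Total: 6 hits, 4 misses, 1 evictions

Answer: 1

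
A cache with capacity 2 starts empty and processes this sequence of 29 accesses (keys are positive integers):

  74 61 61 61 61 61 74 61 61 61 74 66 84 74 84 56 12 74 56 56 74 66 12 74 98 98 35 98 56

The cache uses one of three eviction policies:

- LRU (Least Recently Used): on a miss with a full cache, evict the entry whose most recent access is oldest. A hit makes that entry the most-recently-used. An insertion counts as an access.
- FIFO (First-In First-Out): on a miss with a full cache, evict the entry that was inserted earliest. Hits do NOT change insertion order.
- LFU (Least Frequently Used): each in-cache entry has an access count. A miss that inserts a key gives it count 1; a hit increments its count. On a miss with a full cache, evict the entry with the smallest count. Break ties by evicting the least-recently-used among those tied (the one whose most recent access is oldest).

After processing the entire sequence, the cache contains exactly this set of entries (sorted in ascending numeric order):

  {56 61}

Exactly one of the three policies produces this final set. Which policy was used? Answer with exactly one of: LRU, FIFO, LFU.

Simulating under each policy and comparing final sets:
  LRU: final set = {56 98} -> differs
  FIFO: final set = {35 56} -> differs
  LFU: final set = {56 61} -> MATCHES target
Only LFU produces the target set.

Answer: LFU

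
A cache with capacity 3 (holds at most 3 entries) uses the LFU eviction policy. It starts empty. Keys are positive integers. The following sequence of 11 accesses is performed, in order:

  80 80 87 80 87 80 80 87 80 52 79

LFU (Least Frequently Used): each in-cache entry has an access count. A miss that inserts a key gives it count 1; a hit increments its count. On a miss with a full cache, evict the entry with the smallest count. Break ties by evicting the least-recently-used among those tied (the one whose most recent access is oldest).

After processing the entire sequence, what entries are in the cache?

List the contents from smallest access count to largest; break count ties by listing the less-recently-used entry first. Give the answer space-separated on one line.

LFU simulation (capacity=3):
  1. access 80: MISS. Cache: [80(c=1)]
  2. access 80: HIT, count now 2. Cache: [80(c=2)]
  3. access 87: MISS. Cache: [87(c=1) 80(c=2)]
  4. access 80: HIT, count now 3. Cache: [87(c=1) 80(c=3)]
  5. access 87: HIT, count now 2. Cache: [87(c=2) 80(c=3)]
  6. access 80: HIT, count now 4. Cache: [87(c=2) 80(c=4)]
  7. access 80: HIT, count now 5. Cache: [87(c=2) 80(c=5)]
  8. access 87: HIT, count now 3. Cache: [87(c=3) 80(c=5)]
  9. access 80: HIT, count now 6. Cache: [87(c=3) 80(c=6)]
  10. access 52: MISS. Cache: [52(c=1) 87(c=3) 80(c=6)]
  11. access 79: MISS, evict 52(c=1). Cache: [79(c=1) 87(c=3) 80(c=6)]
Total: 7 hits, 4 misses, 1 evictions

Answer: 79 87 80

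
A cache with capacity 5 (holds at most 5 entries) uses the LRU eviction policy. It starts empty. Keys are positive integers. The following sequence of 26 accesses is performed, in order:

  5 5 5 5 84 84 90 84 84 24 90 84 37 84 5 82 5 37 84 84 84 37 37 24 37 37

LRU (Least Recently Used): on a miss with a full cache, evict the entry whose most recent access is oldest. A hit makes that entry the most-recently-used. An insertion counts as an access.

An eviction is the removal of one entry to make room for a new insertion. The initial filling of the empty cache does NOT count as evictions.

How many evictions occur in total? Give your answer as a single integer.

Answer: 2

Derivation:
LRU simulation (capacity=5):
  1. access 5: MISS. Cache (LRU->MRU): [5]
  2. access 5: HIT. Cache (LRU->MRU): [5]
  3. access 5: HIT. Cache (LRU->MRU): [5]
  4. access 5: HIT. Cache (LRU->MRU): [5]
  5. access 84: MISS. Cache (LRU->MRU): [5 84]
  6. access 84: HIT. Cache (LRU->MRU): [5 84]
  7. access 90: MISS. Cache (LRU->MRU): [5 84 90]
  8. access 84: HIT. Cache (LRU->MRU): [5 90 84]
  9. access 84: HIT. Cache (LRU->MRU): [5 90 84]
  10. access 24: MISS. Cache (LRU->MRU): [5 90 84 24]
  11. access 90: HIT. Cache (LRU->MRU): [5 84 24 90]
  12. access 84: HIT. Cache (LRU->MRU): [5 24 90 84]
  13. access 37: MISS. Cache (LRU->MRU): [5 24 90 84 37]
  14. access 84: HIT. Cache (LRU->MRU): [5 24 90 37 84]
  15. access 5: HIT. Cache (LRU->MRU): [24 90 37 84 5]
  16. access 82: MISS, evict 24. Cache (LRU->MRU): [90 37 84 5 82]
  17. access 5: HIT. Cache (LRU->MRU): [90 37 84 82 5]
  18. access 37: HIT. Cache (LRU->MRU): [90 84 82 5 37]
  19. access 84: HIT. Cache (LRU->MRU): [90 82 5 37 84]
  20. access 84: HIT. Cache (LRU->MRU): [90 82 5 37 84]
  21. access 84: HIT. Cache (LRU->MRU): [90 82 5 37 84]
  22. access 37: HIT. Cache (LRU->MRU): [90 82 5 84 37]
  23. access 37: HIT. Cache (LRU->MRU): [90 82 5 84 37]
  24. access 24: MISS, evict 90. Cache (LRU->MRU): [82 5 84 37 24]
  25. access 37: HIT. Cache (LRU->MRU): [82 5 84 24 37]
  26. access 37: HIT. Cache (LRU->MRU): [82 5 84 24 37]
Total: 19 hits, 7 misses, 2 evictions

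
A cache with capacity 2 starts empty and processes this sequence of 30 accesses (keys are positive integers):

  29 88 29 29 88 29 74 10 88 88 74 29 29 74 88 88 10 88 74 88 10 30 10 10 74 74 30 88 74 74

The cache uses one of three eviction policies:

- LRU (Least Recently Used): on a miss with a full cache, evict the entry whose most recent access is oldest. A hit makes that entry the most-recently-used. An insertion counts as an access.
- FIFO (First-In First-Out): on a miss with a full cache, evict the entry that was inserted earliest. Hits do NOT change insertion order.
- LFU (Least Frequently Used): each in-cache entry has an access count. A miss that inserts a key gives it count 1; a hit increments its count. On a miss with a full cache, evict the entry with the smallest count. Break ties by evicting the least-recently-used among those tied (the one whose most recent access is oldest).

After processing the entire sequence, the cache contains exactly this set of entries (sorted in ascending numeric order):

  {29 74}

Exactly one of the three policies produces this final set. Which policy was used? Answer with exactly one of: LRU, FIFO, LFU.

Simulating under each policy and comparing final sets:
  LRU: final set = {74 88} -> differs
  FIFO: final set = {74 88} -> differs
  LFU: final set = {29 74} -> MATCHES target
Only LFU produces the target set.

Answer: LFU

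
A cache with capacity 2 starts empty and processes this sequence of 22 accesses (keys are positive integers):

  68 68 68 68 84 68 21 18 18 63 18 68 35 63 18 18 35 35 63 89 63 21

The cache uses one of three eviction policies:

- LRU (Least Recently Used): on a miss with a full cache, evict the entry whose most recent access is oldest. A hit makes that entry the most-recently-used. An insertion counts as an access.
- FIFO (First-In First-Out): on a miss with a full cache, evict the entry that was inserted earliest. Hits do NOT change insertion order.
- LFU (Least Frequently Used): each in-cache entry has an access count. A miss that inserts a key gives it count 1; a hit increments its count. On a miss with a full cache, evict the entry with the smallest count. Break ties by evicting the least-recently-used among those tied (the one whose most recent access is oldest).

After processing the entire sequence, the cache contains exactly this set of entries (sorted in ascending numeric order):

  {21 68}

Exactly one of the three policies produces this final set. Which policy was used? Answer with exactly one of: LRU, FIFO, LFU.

Answer: LFU

Derivation:
Simulating under each policy and comparing final sets:
  LRU: final set = {21 63} -> differs
  FIFO: final set = {21 89} -> differs
  LFU: final set = {21 68} -> MATCHES target
Only LFU produces the target set.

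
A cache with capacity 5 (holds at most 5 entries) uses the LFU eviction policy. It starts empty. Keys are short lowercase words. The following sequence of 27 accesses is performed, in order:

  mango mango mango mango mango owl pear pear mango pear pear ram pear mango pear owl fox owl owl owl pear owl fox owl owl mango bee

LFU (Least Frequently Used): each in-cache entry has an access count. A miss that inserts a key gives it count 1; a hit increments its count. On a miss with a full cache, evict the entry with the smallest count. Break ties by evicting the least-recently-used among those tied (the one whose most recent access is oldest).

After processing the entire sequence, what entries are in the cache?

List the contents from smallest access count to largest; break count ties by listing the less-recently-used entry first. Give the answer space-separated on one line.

LFU simulation (capacity=5):
  1. access mango: MISS. Cache: [mango(c=1)]
  2. access mango: HIT, count now 2. Cache: [mango(c=2)]
  3. access mango: HIT, count now 3. Cache: [mango(c=3)]
  4. access mango: HIT, count now 4. Cache: [mango(c=4)]
  5. access mango: HIT, count now 5. Cache: [mango(c=5)]
  6. access owl: MISS. Cache: [owl(c=1) mango(c=5)]
  7. access pear: MISS. Cache: [owl(c=1) pear(c=1) mango(c=5)]
  8. access pear: HIT, count now 2. Cache: [owl(c=1) pear(c=2) mango(c=5)]
  9. access mango: HIT, count now 6. Cache: [owl(c=1) pear(c=2) mango(c=6)]
  10. access pear: HIT, count now 3. Cache: [owl(c=1) pear(c=3) mango(c=6)]
  11. access pear: HIT, count now 4. Cache: [owl(c=1) pear(c=4) mango(c=6)]
  12. access ram: MISS. Cache: [owl(c=1) ram(c=1) pear(c=4) mango(c=6)]
  13. access pear: HIT, count now 5. Cache: [owl(c=1) ram(c=1) pear(c=5) mango(c=6)]
  14. access mango: HIT, count now 7. Cache: [owl(c=1) ram(c=1) pear(c=5) mango(c=7)]
  15. access pear: HIT, count now 6. Cache: [owl(c=1) ram(c=1) pear(c=6) mango(c=7)]
  16. access owl: HIT, count now 2. Cache: [ram(c=1) owl(c=2) pear(c=6) mango(c=7)]
  17. access fox: MISS. Cache: [ram(c=1) fox(c=1) owl(c=2) pear(c=6) mango(c=7)]
  18. access owl: HIT, count now 3. Cache: [ram(c=1) fox(c=1) owl(c=3) pear(c=6) mango(c=7)]
  19. access owl: HIT, count now 4. Cache: [ram(c=1) fox(c=1) owl(c=4) pear(c=6) mango(c=7)]
  20. access owl: HIT, count now 5. Cache: [ram(c=1) fox(c=1) owl(c=5) pear(c=6) mango(c=7)]
  21. access pear: HIT, count now 7. Cache: [ram(c=1) fox(c=1) owl(c=5) mango(c=7) pear(c=7)]
  22. access owl: HIT, count now 6. Cache: [ram(c=1) fox(c=1) owl(c=6) mango(c=7) pear(c=7)]
  23. access fox: HIT, count now 2. Cache: [ram(c=1) fox(c=2) owl(c=6) mango(c=7) pear(c=7)]
  24. access owl: HIT, count now 7. Cache: [ram(c=1) fox(c=2) mango(c=7) pear(c=7) owl(c=7)]
  25. access owl: HIT, count now 8. Cache: [ram(c=1) fox(c=2) mango(c=7) pear(c=7) owl(c=8)]
  26. access mango: HIT, count now 8. Cache: [ram(c=1) fox(c=2) pear(c=7) owl(c=8) mango(c=8)]
  27. access bee: MISS, evict ram(c=1). Cache: [bee(c=1) fox(c=2) pear(c=7) owl(c=8) mango(c=8)]
Total: 21 hits, 6 misses, 1 evictions

Answer: bee fox pear owl mango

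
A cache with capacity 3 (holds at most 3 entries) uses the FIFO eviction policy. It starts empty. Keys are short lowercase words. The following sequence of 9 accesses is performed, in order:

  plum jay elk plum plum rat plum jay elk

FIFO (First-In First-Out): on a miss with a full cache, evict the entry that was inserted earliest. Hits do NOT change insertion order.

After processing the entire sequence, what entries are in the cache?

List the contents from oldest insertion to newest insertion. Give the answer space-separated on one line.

Answer: plum jay elk

Derivation:
FIFO simulation (capacity=3):
  1. access plum: MISS. Cache (old->new): [plum]
  2. access jay: MISS. Cache (old->new): [plum jay]
  3. access elk: MISS. Cache (old->new): [plum jay elk]
  4. access plum: HIT. Cache (old->new): [plum jay elk]
  5. access plum: HIT. Cache (old->new): [plum jay elk]
  6. access rat: MISS, evict plum. Cache (old->new): [jay elk rat]
  7. access plum: MISS, evict jay. Cache (old->new): [elk rat plum]
  8. access jay: MISS, evict elk. Cache (old->new): [rat plum jay]
  9. access elk: MISS, evict rat. Cache (old->new): [plum jay elk]
Total: 2 hits, 7 misses, 4 evictions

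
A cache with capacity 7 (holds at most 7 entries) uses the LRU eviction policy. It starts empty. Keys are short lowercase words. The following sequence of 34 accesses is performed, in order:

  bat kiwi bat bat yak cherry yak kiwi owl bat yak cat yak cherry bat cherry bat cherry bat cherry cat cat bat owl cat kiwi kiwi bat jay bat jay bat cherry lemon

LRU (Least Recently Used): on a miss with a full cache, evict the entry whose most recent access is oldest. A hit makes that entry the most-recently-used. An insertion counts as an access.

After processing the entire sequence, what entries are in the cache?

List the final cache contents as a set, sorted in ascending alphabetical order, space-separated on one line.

Answer: bat cat cherry jay kiwi lemon owl

Derivation:
LRU simulation (capacity=7):
  1. access bat: MISS. Cache (LRU->MRU): [bat]
  2. access kiwi: MISS. Cache (LRU->MRU): [bat kiwi]
  3. access bat: HIT. Cache (LRU->MRU): [kiwi bat]
  4. access bat: HIT. Cache (LRU->MRU): [kiwi bat]
  5. access yak: MISS. Cache (LRU->MRU): [kiwi bat yak]
  6. access cherry: MISS. Cache (LRU->MRU): [kiwi bat yak cherry]
  7. access yak: HIT. Cache (LRU->MRU): [kiwi bat cherry yak]
  8. access kiwi: HIT. Cache (LRU->MRU): [bat cherry yak kiwi]
  9. access owl: MISS. Cache (LRU->MRU): [bat cherry yak kiwi owl]
  10. access bat: HIT. Cache (LRU->MRU): [cherry yak kiwi owl bat]
  11. access yak: HIT. Cache (LRU->MRU): [cherry kiwi owl bat yak]
  12. access cat: MISS. Cache (LRU->MRU): [cherry kiwi owl bat yak cat]
  13. access yak: HIT. Cache (LRU->MRU): [cherry kiwi owl bat cat yak]
  14. access cherry: HIT. Cache (LRU->MRU): [kiwi owl bat cat yak cherry]
  15. access bat: HIT. Cache (LRU->MRU): [kiwi owl cat yak cherry bat]
  16. access cherry: HIT. Cache (LRU->MRU): [kiwi owl cat yak bat cherry]
  17. access bat: HIT. Cache (LRU->MRU): [kiwi owl cat yak cherry bat]
  18. access cherry: HIT. Cache (LRU->MRU): [kiwi owl cat yak bat cherry]
  19. access bat: HIT. Cache (LRU->MRU): [kiwi owl cat yak cherry bat]
  20. access cherry: HIT. Cache (LRU->MRU): [kiwi owl cat yak bat cherry]
  21. access cat: HIT. Cache (LRU->MRU): [kiwi owl yak bat cherry cat]
  22. access cat: HIT. Cache (LRU->MRU): [kiwi owl yak bat cherry cat]
  23. access bat: HIT. Cache (LRU->MRU): [kiwi owl yak cherry cat bat]
  24. access owl: HIT. Cache (LRU->MRU): [kiwi yak cherry cat bat owl]
  25. access cat: HIT. Cache (LRU->MRU): [kiwi yak cherry bat owl cat]
  26. access kiwi: HIT. Cache (LRU->MRU): [yak cherry bat owl cat kiwi]
  27. access kiwi: HIT. Cache (LRU->MRU): [yak cherry bat owl cat kiwi]
  28. access bat: HIT. Cache (LRU->MRU): [yak cherry owl cat kiwi bat]
  29. access jay: MISS. Cache (LRU->MRU): [yak cherry owl cat kiwi bat jay]
  30. access bat: HIT. Cache (LRU->MRU): [yak cherry owl cat kiwi jay bat]
  31. access jay: HIT. Cache (LRU->MRU): [yak cherry owl cat kiwi bat jay]
  32. access bat: HIT. Cache (LRU->MRU): [yak cherry owl cat kiwi jay bat]
  33. access cherry: HIT. Cache (LRU->MRU): [yak owl cat kiwi jay bat cherry]
  34. access lemon: MISS, evict yak. Cache (LRU->MRU): [owl cat kiwi jay bat cherry lemon]
Total: 26 hits, 8 misses, 1 evictions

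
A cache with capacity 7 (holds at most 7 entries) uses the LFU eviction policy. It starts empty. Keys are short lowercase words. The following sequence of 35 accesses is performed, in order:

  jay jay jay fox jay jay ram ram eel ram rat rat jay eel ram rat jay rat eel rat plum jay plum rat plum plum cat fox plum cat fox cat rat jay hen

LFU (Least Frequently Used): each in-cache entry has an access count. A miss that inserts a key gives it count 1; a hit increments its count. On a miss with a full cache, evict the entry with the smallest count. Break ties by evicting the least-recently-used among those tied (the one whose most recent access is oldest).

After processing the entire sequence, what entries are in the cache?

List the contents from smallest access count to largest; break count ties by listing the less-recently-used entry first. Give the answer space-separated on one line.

LFU simulation (capacity=7):
  1. access jay: MISS. Cache: [jay(c=1)]
  2. access jay: HIT, count now 2. Cache: [jay(c=2)]
  3. access jay: HIT, count now 3. Cache: [jay(c=3)]
  4. access fox: MISS. Cache: [fox(c=1) jay(c=3)]
  5. access jay: HIT, count now 4. Cache: [fox(c=1) jay(c=4)]
  6. access jay: HIT, count now 5. Cache: [fox(c=1) jay(c=5)]
  7. access ram: MISS. Cache: [fox(c=1) ram(c=1) jay(c=5)]
  8. access ram: HIT, count now 2. Cache: [fox(c=1) ram(c=2) jay(c=5)]
  9. access eel: MISS. Cache: [fox(c=1) eel(c=1) ram(c=2) jay(c=5)]
  10. access ram: HIT, count now 3. Cache: [fox(c=1) eel(c=1) ram(c=3) jay(c=5)]
  11. access rat: MISS. Cache: [fox(c=1) eel(c=1) rat(c=1) ram(c=3) jay(c=5)]
  12. access rat: HIT, count now 2. Cache: [fox(c=1) eel(c=1) rat(c=2) ram(c=3) jay(c=5)]
  13. access jay: HIT, count now 6. Cache: [fox(c=1) eel(c=1) rat(c=2) ram(c=3) jay(c=6)]
  14. access eel: HIT, count now 2. Cache: [fox(c=1) rat(c=2) eel(c=2) ram(c=3) jay(c=6)]
  15. access ram: HIT, count now 4. Cache: [fox(c=1) rat(c=2) eel(c=2) ram(c=4) jay(c=6)]
  16. access rat: HIT, count now 3. Cache: [fox(c=1) eel(c=2) rat(c=3) ram(c=4) jay(c=6)]
  17. access jay: HIT, count now 7. Cache: [fox(c=1) eel(c=2) rat(c=3) ram(c=4) jay(c=7)]
  18. access rat: HIT, count now 4. Cache: [fox(c=1) eel(c=2) ram(c=4) rat(c=4) jay(c=7)]
  19. access eel: HIT, count now 3. Cache: [fox(c=1) eel(c=3) ram(c=4) rat(c=4) jay(c=7)]
  20. access rat: HIT, count now 5. Cache: [fox(c=1) eel(c=3) ram(c=4) rat(c=5) jay(c=7)]
  21. access plum: MISS. Cache: [fox(c=1) plum(c=1) eel(c=3) ram(c=4) rat(c=5) jay(c=7)]
  22. access jay: HIT, count now 8. Cache: [fox(c=1) plum(c=1) eel(c=3) ram(c=4) rat(c=5) jay(c=8)]
  23. access plum: HIT, count now 2. Cache: [fox(c=1) plum(c=2) eel(c=3) ram(c=4) rat(c=5) jay(c=8)]
  24. access rat: HIT, count now 6. Cache: [fox(c=1) plum(c=2) eel(c=3) ram(c=4) rat(c=6) jay(c=8)]
  25. access plum: HIT, count now 3. Cache: [fox(c=1) eel(c=3) plum(c=3) ram(c=4) rat(c=6) jay(c=8)]
  26. access plum: HIT, count now 4. Cache: [fox(c=1) eel(c=3) ram(c=4) plum(c=4) rat(c=6) jay(c=8)]
  27. access cat: MISS. Cache: [fox(c=1) cat(c=1) eel(c=3) ram(c=4) plum(c=4) rat(c=6) jay(c=8)]
  28. access fox: HIT, count now 2. Cache: [cat(c=1) fox(c=2) eel(c=3) ram(c=4) plum(c=4) rat(c=6) jay(c=8)]
  29. access plum: HIT, count now 5. Cache: [cat(c=1) fox(c=2) eel(c=3) ram(c=4) plum(c=5) rat(c=6) jay(c=8)]
  30. access cat: HIT, count now 2. Cache: [fox(c=2) cat(c=2) eel(c=3) ram(c=4) plum(c=5) rat(c=6) jay(c=8)]
  31. access fox: HIT, count now 3. Cache: [cat(c=2) eel(c=3) fox(c=3) ram(c=4) plum(c=5) rat(c=6) jay(c=8)]
  32. access cat: HIT, count now 3. Cache: [eel(c=3) fox(c=3) cat(c=3) ram(c=4) plum(c=5) rat(c=6) jay(c=8)]
  33. access rat: HIT, count now 7. Cache: [eel(c=3) fox(c=3) cat(c=3) ram(c=4) plum(c=5) rat(c=7) jay(c=8)]
  34. access jay: HIT, count now 9. Cache: [eel(c=3) fox(c=3) cat(c=3) ram(c=4) plum(c=5) rat(c=7) jay(c=9)]
  35. access hen: MISS, evict eel(c=3). Cache: [hen(c=1) fox(c=3) cat(c=3) ram(c=4) plum(c=5) rat(c=7) jay(c=9)]
Total: 27 hits, 8 misses, 1 evictions

Answer: hen fox cat ram plum rat jay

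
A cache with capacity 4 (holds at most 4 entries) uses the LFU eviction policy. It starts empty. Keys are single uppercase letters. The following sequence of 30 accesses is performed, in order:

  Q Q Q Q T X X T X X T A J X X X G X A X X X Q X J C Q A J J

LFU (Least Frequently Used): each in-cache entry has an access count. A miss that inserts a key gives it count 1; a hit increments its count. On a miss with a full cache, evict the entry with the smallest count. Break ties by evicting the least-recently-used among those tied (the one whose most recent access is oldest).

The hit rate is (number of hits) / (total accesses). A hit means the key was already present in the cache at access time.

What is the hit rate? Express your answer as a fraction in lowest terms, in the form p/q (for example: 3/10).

Answer: 19/30

Derivation:
LFU simulation (capacity=4):
  1. access Q: MISS. Cache: [Q(c=1)]
  2. access Q: HIT, count now 2. Cache: [Q(c=2)]
  3. access Q: HIT, count now 3. Cache: [Q(c=3)]
  4. access Q: HIT, count now 4. Cache: [Q(c=4)]
  5. access T: MISS. Cache: [T(c=1) Q(c=4)]
  6. access X: MISS. Cache: [T(c=1) X(c=1) Q(c=4)]
  7. access X: HIT, count now 2. Cache: [T(c=1) X(c=2) Q(c=4)]
  8. access T: HIT, count now 2. Cache: [X(c=2) T(c=2) Q(c=4)]
  9. access X: HIT, count now 3. Cache: [T(c=2) X(c=3) Q(c=4)]
  10. access X: HIT, count now 4. Cache: [T(c=2) Q(c=4) X(c=4)]
  11. access T: HIT, count now 3. Cache: [T(c=3) Q(c=4) X(c=4)]
  12. access A: MISS. Cache: [A(c=1) T(c=3) Q(c=4) X(c=4)]
  13. access J: MISS, evict A(c=1). Cache: [J(c=1) T(c=3) Q(c=4) X(c=4)]
  14. access X: HIT, count now 5. Cache: [J(c=1) T(c=3) Q(c=4) X(c=5)]
  15. access X: HIT, count now 6. Cache: [J(c=1) T(c=3) Q(c=4) X(c=6)]
  16. access X: HIT, count now 7. Cache: [J(c=1) T(c=3) Q(c=4) X(c=7)]
  17. access G: MISS, evict J(c=1). Cache: [G(c=1) T(c=3) Q(c=4) X(c=7)]
  18. access X: HIT, count now 8. Cache: [G(c=1) T(c=3) Q(c=4) X(c=8)]
  19. access A: MISS, evict G(c=1). Cache: [A(c=1) T(c=3) Q(c=4) X(c=8)]
  20. access X: HIT, count now 9. Cache: [A(c=1) T(c=3) Q(c=4) X(c=9)]
  21. access X: HIT, count now 10. Cache: [A(c=1) T(c=3) Q(c=4) X(c=10)]
  22. access X: HIT, count now 11. Cache: [A(c=1) T(c=3) Q(c=4) X(c=11)]
  23. access Q: HIT, count now 5. Cache: [A(c=1) T(c=3) Q(c=5) X(c=11)]
  24. access X: HIT, count now 12. Cache: [A(c=1) T(c=3) Q(c=5) X(c=12)]
  25. access J: MISS, evict A(c=1). Cache: [J(c=1) T(c=3) Q(c=5) X(c=12)]
  26. access C: MISS, evict J(c=1). Cache: [C(c=1) T(c=3) Q(c=5) X(c=12)]
  27. access Q: HIT, count now 6. Cache: [C(c=1) T(c=3) Q(c=6) X(c=12)]
  28. access A: MISS, evict C(c=1). Cache: [A(c=1) T(c=3) Q(c=6) X(c=12)]
  29. access J: MISS, evict A(c=1). Cache: [J(c=1) T(c=3) Q(c=6) X(c=12)]
  30. access J: HIT, count now 2. Cache: [J(c=2) T(c=3) Q(c=6) X(c=12)]
Total: 19 hits, 11 misses, 7 evictions

Hit rate = 19/30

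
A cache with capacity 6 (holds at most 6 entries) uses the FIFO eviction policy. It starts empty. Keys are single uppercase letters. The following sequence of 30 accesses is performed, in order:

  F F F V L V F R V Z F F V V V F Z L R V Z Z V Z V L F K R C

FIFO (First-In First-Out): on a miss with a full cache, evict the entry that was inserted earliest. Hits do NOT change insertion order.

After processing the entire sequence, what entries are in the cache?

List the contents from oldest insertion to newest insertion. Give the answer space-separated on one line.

FIFO simulation (capacity=6):
  1. access F: MISS. Cache (old->new): [F]
  2. access F: HIT. Cache (old->new): [F]
  3. access F: HIT. Cache (old->new): [F]
  4. access V: MISS. Cache (old->new): [F V]
  5. access L: MISS. Cache (old->new): [F V L]
  6. access V: HIT. Cache (old->new): [F V L]
  7. access F: HIT. Cache (old->new): [F V L]
  8. access R: MISS. Cache (old->new): [F V L R]
  9. access V: HIT. Cache (old->new): [F V L R]
  10. access Z: MISS. Cache (old->new): [F V L R Z]
  11. access F: HIT. Cache (old->new): [F V L R Z]
  12. access F: HIT. Cache (old->new): [F V L R Z]
  13. access V: HIT. Cache (old->new): [F V L R Z]
  14. access V: HIT. Cache (old->new): [F V L R Z]
  15. access V: HIT. Cache (old->new): [F V L R Z]
  16. access F: HIT. Cache (old->new): [F V L R Z]
  17. access Z: HIT. Cache (old->new): [F V L R Z]
  18. access L: HIT. Cache (old->new): [F V L R Z]
  19. access R: HIT. Cache (old->new): [F V L R Z]
  20. access V: HIT. Cache (old->new): [F V L R Z]
  21. access Z: HIT. Cache (old->new): [F V L R Z]
  22. access Z: HIT. Cache (old->new): [F V L R Z]
  23. access V: HIT. Cache (old->new): [F V L R Z]
  24. access Z: HIT. Cache (old->new): [F V L R Z]
  25. access V: HIT. Cache (old->new): [F V L R Z]
  26. access L: HIT. Cache (old->new): [F V L R Z]
  27. access F: HIT. Cache (old->new): [F V L R Z]
  28. access K: MISS. Cache (old->new): [F V L R Z K]
  29. access R: HIT. Cache (old->new): [F V L R Z K]
  30. access C: MISS, evict F. Cache (old->new): [V L R Z K C]
Total: 23 hits, 7 misses, 1 evictions

Answer: V L R Z K C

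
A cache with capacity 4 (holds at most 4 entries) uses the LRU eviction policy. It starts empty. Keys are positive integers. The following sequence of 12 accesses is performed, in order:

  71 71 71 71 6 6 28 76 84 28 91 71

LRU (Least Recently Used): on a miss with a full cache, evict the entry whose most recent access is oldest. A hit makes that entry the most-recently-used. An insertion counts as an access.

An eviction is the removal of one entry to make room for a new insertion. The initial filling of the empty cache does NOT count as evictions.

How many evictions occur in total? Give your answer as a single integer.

LRU simulation (capacity=4):
  1. access 71: MISS. Cache (LRU->MRU): [71]
  2. access 71: HIT. Cache (LRU->MRU): [71]
  3. access 71: HIT. Cache (LRU->MRU): [71]
  4. access 71: HIT. Cache (LRU->MRU): [71]
  5. access 6: MISS. Cache (LRU->MRU): [71 6]
  6. access 6: HIT. Cache (LRU->MRU): [71 6]
  7. access 28: MISS. Cache (LRU->MRU): [71 6 28]
  8. access 76: MISS. Cache (LRU->MRU): [71 6 28 76]
  9. access 84: MISS, evict 71. Cache (LRU->MRU): [6 28 76 84]
  10. access 28: HIT. Cache (LRU->MRU): [6 76 84 28]
  11. access 91: MISS, evict 6. Cache (LRU->MRU): [76 84 28 91]
  12. access 71: MISS, evict 76. Cache (LRU->MRU): [84 28 91 71]
Total: 5 hits, 7 misses, 3 evictions

Answer: 3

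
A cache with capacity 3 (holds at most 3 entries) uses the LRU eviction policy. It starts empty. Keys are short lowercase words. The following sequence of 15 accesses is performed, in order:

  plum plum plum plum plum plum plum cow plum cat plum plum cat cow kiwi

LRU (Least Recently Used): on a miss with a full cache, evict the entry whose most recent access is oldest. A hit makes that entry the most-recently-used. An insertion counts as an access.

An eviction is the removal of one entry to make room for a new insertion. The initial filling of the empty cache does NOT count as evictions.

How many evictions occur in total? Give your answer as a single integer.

Answer: 1

Derivation:
LRU simulation (capacity=3):
  1. access plum: MISS. Cache (LRU->MRU): [plum]
  2. access plum: HIT. Cache (LRU->MRU): [plum]
  3. access plum: HIT. Cache (LRU->MRU): [plum]
  4. access plum: HIT. Cache (LRU->MRU): [plum]
  5. access plum: HIT. Cache (LRU->MRU): [plum]
  6. access plum: HIT. Cache (LRU->MRU): [plum]
  7. access plum: HIT. Cache (LRU->MRU): [plum]
  8. access cow: MISS. Cache (LRU->MRU): [plum cow]
  9. access plum: HIT. Cache (LRU->MRU): [cow plum]
  10. access cat: MISS. Cache (LRU->MRU): [cow plum cat]
  11. access plum: HIT. Cache (LRU->MRU): [cow cat plum]
  12. access plum: HIT. Cache (LRU->MRU): [cow cat plum]
  13. access cat: HIT. Cache (LRU->MRU): [cow plum cat]
  14. access cow: HIT. Cache (LRU->MRU): [plum cat cow]
  15. access kiwi: MISS, evict plum. Cache (LRU->MRU): [cat cow kiwi]
Total: 11 hits, 4 misses, 1 evictions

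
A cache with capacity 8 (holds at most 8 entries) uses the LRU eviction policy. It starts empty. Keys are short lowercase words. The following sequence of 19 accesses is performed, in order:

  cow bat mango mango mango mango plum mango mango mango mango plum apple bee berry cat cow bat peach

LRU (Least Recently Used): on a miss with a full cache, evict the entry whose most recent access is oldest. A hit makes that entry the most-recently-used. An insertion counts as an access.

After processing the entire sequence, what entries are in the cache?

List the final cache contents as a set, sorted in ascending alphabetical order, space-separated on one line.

Answer: apple bat bee berry cat cow peach plum

Derivation:
LRU simulation (capacity=8):
  1. access cow: MISS. Cache (LRU->MRU): [cow]
  2. access bat: MISS. Cache (LRU->MRU): [cow bat]
  3. access mango: MISS. Cache (LRU->MRU): [cow bat mango]
  4. access mango: HIT. Cache (LRU->MRU): [cow bat mango]
  5. access mango: HIT. Cache (LRU->MRU): [cow bat mango]
  6. access mango: HIT. Cache (LRU->MRU): [cow bat mango]
  7. access plum: MISS. Cache (LRU->MRU): [cow bat mango plum]
  8. access mango: HIT. Cache (LRU->MRU): [cow bat plum mango]
  9. access mango: HIT. Cache (LRU->MRU): [cow bat plum mango]
  10. access mango: HIT. Cache (LRU->MRU): [cow bat plum mango]
  11. access mango: HIT. Cache (LRU->MRU): [cow bat plum mango]
  12. access plum: HIT. Cache (LRU->MRU): [cow bat mango plum]
  13. access apple: MISS. Cache (LRU->MRU): [cow bat mango plum apple]
  14. access bee: MISS. Cache (LRU->MRU): [cow bat mango plum apple bee]
  15. access berry: MISS. Cache (LRU->MRU): [cow bat mango plum apple bee berry]
  16. access cat: MISS. Cache (LRU->MRU): [cow bat mango plum apple bee berry cat]
  17. access cow: HIT. Cache (LRU->MRU): [bat mango plum apple bee berry cat cow]
  18. access bat: HIT. Cache (LRU->MRU): [mango plum apple bee berry cat cow bat]
  19. access peach: MISS, evict mango. Cache (LRU->MRU): [plum apple bee berry cat cow bat peach]
Total: 10 hits, 9 misses, 1 evictions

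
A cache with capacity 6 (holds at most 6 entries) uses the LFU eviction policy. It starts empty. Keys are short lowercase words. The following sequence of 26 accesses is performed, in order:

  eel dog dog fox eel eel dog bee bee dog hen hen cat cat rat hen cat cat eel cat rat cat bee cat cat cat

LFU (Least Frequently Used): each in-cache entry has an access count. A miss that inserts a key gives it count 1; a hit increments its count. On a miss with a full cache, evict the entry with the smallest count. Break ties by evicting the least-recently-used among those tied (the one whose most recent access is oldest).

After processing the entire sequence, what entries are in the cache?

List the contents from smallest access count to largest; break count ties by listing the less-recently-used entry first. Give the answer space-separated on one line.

LFU simulation (capacity=6):
  1. access eel: MISS. Cache: [eel(c=1)]
  2. access dog: MISS. Cache: [eel(c=1) dog(c=1)]
  3. access dog: HIT, count now 2. Cache: [eel(c=1) dog(c=2)]
  4. access fox: MISS. Cache: [eel(c=1) fox(c=1) dog(c=2)]
  5. access eel: HIT, count now 2. Cache: [fox(c=1) dog(c=2) eel(c=2)]
  6. access eel: HIT, count now 3. Cache: [fox(c=1) dog(c=2) eel(c=3)]
  7. access dog: HIT, count now 3. Cache: [fox(c=1) eel(c=3) dog(c=3)]
  8. access bee: MISS. Cache: [fox(c=1) bee(c=1) eel(c=3) dog(c=3)]
  9. access bee: HIT, count now 2. Cache: [fox(c=1) bee(c=2) eel(c=3) dog(c=3)]
  10. access dog: HIT, count now 4. Cache: [fox(c=1) bee(c=2) eel(c=3) dog(c=4)]
  11. access hen: MISS. Cache: [fox(c=1) hen(c=1) bee(c=2) eel(c=3) dog(c=4)]
  12. access hen: HIT, count now 2. Cache: [fox(c=1) bee(c=2) hen(c=2) eel(c=3) dog(c=4)]
  13. access cat: MISS. Cache: [fox(c=1) cat(c=1) bee(c=2) hen(c=2) eel(c=3) dog(c=4)]
  14. access cat: HIT, count now 2. Cache: [fox(c=1) bee(c=2) hen(c=2) cat(c=2) eel(c=3) dog(c=4)]
  15. access rat: MISS, evict fox(c=1). Cache: [rat(c=1) bee(c=2) hen(c=2) cat(c=2) eel(c=3) dog(c=4)]
  16. access hen: HIT, count now 3. Cache: [rat(c=1) bee(c=2) cat(c=2) eel(c=3) hen(c=3) dog(c=4)]
  17. access cat: HIT, count now 3. Cache: [rat(c=1) bee(c=2) eel(c=3) hen(c=3) cat(c=3) dog(c=4)]
  18. access cat: HIT, count now 4. Cache: [rat(c=1) bee(c=2) eel(c=3) hen(c=3) dog(c=4) cat(c=4)]
  19. access eel: HIT, count now 4. Cache: [rat(c=1) bee(c=2) hen(c=3) dog(c=4) cat(c=4) eel(c=4)]
  20. access cat: HIT, count now 5. Cache: [rat(c=1) bee(c=2) hen(c=3) dog(c=4) eel(c=4) cat(c=5)]
  21. access rat: HIT, count now 2. Cache: [bee(c=2) rat(c=2) hen(c=3) dog(c=4) eel(c=4) cat(c=5)]
  22. access cat: HIT, count now 6. Cache: [bee(c=2) rat(c=2) hen(c=3) dog(c=4) eel(c=4) cat(c=6)]
  23. access bee: HIT, count now 3. Cache: [rat(c=2) hen(c=3) bee(c=3) dog(c=4) eel(c=4) cat(c=6)]
  24. access cat: HIT, count now 7. Cache: [rat(c=2) hen(c=3) bee(c=3) dog(c=4) eel(c=4) cat(c=7)]
  25. access cat: HIT, count now 8. Cache: [rat(c=2) hen(c=3) bee(c=3) dog(c=4) eel(c=4) cat(c=8)]
  26. access cat: HIT, count now 9. Cache: [rat(c=2) hen(c=3) bee(c=3) dog(c=4) eel(c=4) cat(c=9)]
Total: 19 hits, 7 misses, 1 evictions

Answer: rat hen bee dog eel cat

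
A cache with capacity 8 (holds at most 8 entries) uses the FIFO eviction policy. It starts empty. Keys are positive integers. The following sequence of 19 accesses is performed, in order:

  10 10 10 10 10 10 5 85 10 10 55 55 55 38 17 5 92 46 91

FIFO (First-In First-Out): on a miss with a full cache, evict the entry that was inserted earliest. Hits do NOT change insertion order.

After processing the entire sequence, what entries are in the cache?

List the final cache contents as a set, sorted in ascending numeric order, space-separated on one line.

FIFO simulation (capacity=8):
  1. access 10: MISS. Cache (old->new): [10]
  2. access 10: HIT. Cache (old->new): [10]
  3. access 10: HIT. Cache (old->new): [10]
  4. access 10: HIT. Cache (old->new): [10]
  5. access 10: HIT. Cache (old->new): [10]
  6. access 10: HIT. Cache (old->new): [10]
  7. access 5: MISS. Cache (old->new): [10 5]
  8. access 85: MISS. Cache (old->new): [10 5 85]
  9. access 10: HIT. Cache (old->new): [10 5 85]
  10. access 10: HIT. Cache (old->new): [10 5 85]
  11. access 55: MISS. Cache (old->new): [10 5 85 55]
  12. access 55: HIT. Cache (old->new): [10 5 85 55]
  13. access 55: HIT. Cache (old->new): [10 5 85 55]
  14. access 38: MISS. Cache (old->new): [10 5 85 55 38]
  15. access 17: MISS. Cache (old->new): [10 5 85 55 38 17]
  16. access 5: HIT. Cache (old->new): [10 5 85 55 38 17]
  17. access 92: MISS. Cache (old->new): [10 5 85 55 38 17 92]
  18. access 46: MISS. Cache (old->new): [10 5 85 55 38 17 92 46]
  19. access 91: MISS, evict 10. Cache (old->new): [5 85 55 38 17 92 46 91]
Total: 10 hits, 9 misses, 1 evictions

Answer: 5 17 38 46 55 85 91 92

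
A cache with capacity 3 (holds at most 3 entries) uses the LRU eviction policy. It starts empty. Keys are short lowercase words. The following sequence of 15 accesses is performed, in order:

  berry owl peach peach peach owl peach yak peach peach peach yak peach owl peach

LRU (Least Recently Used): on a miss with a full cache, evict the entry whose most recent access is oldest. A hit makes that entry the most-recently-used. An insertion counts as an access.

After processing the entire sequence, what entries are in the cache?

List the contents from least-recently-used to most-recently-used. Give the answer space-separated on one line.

Answer: yak owl peach

Derivation:
LRU simulation (capacity=3):
  1. access berry: MISS. Cache (LRU->MRU): [berry]
  2. access owl: MISS. Cache (LRU->MRU): [berry owl]
  3. access peach: MISS. Cache (LRU->MRU): [berry owl peach]
  4. access peach: HIT. Cache (LRU->MRU): [berry owl peach]
  5. access peach: HIT. Cache (LRU->MRU): [berry owl peach]
  6. access owl: HIT. Cache (LRU->MRU): [berry peach owl]
  7. access peach: HIT. Cache (LRU->MRU): [berry owl peach]
  8. access yak: MISS, evict berry. Cache (LRU->MRU): [owl peach yak]
  9. access peach: HIT. Cache (LRU->MRU): [owl yak peach]
  10. access peach: HIT. Cache (LRU->MRU): [owl yak peach]
  11. access peach: HIT. Cache (LRU->MRU): [owl yak peach]
  12. access yak: HIT. Cache (LRU->MRU): [owl peach yak]
  13. access peach: HIT. Cache (LRU->MRU): [owl yak peach]
  14. access owl: HIT. Cache (LRU->MRU): [yak peach owl]
  15. access peach: HIT. Cache (LRU->MRU): [yak owl peach]
Total: 11 hits, 4 misses, 1 evictions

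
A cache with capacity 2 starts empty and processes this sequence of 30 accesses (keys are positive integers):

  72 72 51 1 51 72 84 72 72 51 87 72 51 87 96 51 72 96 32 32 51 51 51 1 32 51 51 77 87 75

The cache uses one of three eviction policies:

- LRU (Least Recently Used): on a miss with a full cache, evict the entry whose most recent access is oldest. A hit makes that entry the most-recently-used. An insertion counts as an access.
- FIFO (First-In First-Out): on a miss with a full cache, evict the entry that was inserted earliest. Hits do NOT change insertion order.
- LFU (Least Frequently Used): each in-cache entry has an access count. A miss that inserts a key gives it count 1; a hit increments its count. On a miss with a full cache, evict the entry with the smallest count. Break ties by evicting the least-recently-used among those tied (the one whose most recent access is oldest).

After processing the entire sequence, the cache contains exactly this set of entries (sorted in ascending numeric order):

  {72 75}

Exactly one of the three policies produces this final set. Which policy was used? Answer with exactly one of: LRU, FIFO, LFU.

Answer: LFU

Derivation:
Simulating under each policy and comparing final sets:
  LRU: final set = {75 87} -> differs
  FIFO: final set = {75 87} -> differs
  LFU: final set = {72 75} -> MATCHES target
Only LFU produces the target set.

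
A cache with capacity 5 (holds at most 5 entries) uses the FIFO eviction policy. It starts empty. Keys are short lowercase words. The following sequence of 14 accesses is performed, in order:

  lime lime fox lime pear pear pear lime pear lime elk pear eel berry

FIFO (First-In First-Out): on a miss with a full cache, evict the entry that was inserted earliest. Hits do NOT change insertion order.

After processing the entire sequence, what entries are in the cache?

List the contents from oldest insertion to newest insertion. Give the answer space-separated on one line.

FIFO simulation (capacity=5):
  1. access lime: MISS. Cache (old->new): [lime]
  2. access lime: HIT. Cache (old->new): [lime]
  3. access fox: MISS. Cache (old->new): [lime fox]
  4. access lime: HIT. Cache (old->new): [lime fox]
  5. access pear: MISS. Cache (old->new): [lime fox pear]
  6. access pear: HIT. Cache (old->new): [lime fox pear]
  7. access pear: HIT. Cache (old->new): [lime fox pear]
  8. access lime: HIT. Cache (old->new): [lime fox pear]
  9. access pear: HIT. Cache (old->new): [lime fox pear]
  10. access lime: HIT. Cache (old->new): [lime fox pear]
  11. access elk: MISS. Cache (old->new): [lime fox pear elk]
  12. access pear: HIT. Cache (old->new): [lime fox pear elk]
  13. access eel: MISS. Cache (old->new): [lime fox pear elk eel]
  14. access berry: MISS, evict lime. Cache (old->new): [fox pear elk eel berry]
Total: 8 hits, 6 misses, 1 evictions

Answer: fox pear elk eel berry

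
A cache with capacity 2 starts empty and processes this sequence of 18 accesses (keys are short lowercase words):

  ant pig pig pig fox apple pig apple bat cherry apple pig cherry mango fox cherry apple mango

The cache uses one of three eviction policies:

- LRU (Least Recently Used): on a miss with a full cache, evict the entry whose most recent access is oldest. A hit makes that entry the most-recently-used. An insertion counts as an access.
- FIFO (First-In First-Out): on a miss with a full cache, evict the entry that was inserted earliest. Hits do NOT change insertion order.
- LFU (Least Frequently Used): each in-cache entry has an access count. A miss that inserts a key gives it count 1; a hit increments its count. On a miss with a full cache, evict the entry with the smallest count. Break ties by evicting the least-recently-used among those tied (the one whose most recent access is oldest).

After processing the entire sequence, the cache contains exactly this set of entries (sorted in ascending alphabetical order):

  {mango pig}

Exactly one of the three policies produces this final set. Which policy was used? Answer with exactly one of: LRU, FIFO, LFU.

Simulating under each policy and comparing final sets:
  LRU: final set = {apple mango} -> differs
  FIFO: final set = {apple mango} -> differs
  LFU: final set = {mango pig} -> MATCHES target
Only LFU produces the target set.

Answer: LFU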